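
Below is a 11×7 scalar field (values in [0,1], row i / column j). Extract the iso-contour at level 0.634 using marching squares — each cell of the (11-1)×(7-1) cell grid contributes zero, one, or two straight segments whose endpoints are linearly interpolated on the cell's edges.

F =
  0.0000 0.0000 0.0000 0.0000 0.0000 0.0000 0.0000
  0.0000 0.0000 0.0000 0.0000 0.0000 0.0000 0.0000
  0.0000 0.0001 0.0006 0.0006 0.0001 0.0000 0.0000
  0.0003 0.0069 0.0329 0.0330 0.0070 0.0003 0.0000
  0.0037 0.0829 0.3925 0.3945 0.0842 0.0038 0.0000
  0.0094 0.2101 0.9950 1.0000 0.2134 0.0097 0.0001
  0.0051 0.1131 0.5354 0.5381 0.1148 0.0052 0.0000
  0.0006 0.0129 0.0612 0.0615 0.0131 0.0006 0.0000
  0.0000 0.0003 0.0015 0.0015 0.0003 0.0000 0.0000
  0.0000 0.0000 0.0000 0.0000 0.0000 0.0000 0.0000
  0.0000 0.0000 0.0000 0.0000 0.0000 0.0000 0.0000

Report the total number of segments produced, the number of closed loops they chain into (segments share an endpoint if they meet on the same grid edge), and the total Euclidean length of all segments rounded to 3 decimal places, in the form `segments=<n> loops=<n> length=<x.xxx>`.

segments=6 loops=1 length=5.347

cell (4,1): code 0100 → (4.401,2.000)–(5.000,1.540)
cell (4,2): code 1100 → (4.396,3.000)–(4.401,2.000)
cell (4,3): code 1000 → (5.000,3.465)–(4.396,3.000)
cell (5,1): code 0010 → (5.000,1.540)–(5.785,2.000)
cell (5,2): code 0011 → (5.785,2.000)–(5.792,3.000)
cell (5,3): code 0001 → (5.792,3.000)–(5.000,3.465)
total: 6 segments, chained into 1 closed loop(s), length Σ = 5.347292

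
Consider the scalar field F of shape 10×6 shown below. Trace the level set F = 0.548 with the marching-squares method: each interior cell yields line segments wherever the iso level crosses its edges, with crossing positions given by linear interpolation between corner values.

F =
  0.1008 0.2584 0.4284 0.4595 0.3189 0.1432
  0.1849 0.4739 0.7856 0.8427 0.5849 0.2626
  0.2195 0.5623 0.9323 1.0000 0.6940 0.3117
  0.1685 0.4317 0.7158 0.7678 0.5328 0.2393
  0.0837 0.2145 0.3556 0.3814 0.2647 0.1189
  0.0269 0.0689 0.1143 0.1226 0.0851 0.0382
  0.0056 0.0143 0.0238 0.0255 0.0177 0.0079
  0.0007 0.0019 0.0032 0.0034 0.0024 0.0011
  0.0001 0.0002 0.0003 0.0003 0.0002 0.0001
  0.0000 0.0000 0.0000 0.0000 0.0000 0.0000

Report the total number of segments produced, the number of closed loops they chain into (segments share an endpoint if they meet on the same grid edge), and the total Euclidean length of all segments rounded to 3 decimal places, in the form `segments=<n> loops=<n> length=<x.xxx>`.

cell (0,1): code 0100 → (0.335,2.000)–(1.000,1.238)
cell (0,2): code 1100 → (0.231,3.000)–(0.335,2.000)
cell (0,3): code 1100 → (0.861,4.000)–(0.231,3.000)
cell (0,4): code 1000 → (1.000,4.114)–(0.861,4.000)
cell (1,0): code 0100 → (1.838,1.000)–(2.000,0.958)
cell (1,1): code 1110 → (1.000,1.238)–(1.838,1.000)
cell (1,4): code 1001 → (2.000,4.382)–(1.000,4.114)
cell (2,0): code 0010 → (2.000,0.958)–(2.109,1.000)
cell (2,1): code 0111 → (2.109,1.000)–(3.000,1.409)
cell (2,3): code 1011 → (3.000,3.935)–(2.906,4.000)
cell (2,4): code 0001 → (2.906,4.000)–(2.000,4.382)
cell (3,1): code 0010 → (3.000,1.409)–(3.466,2.000)
cell (3,2): code 0011 → (3.466,2.000)–(3.569,3.000)
cell (3,3): code 0001 → (3.569,3.000)–(3.000,3.935)
total: 14 segments, chained into 1 closed loop(s), length Σ = 10.499289

segments=14 loops=1 length=10.499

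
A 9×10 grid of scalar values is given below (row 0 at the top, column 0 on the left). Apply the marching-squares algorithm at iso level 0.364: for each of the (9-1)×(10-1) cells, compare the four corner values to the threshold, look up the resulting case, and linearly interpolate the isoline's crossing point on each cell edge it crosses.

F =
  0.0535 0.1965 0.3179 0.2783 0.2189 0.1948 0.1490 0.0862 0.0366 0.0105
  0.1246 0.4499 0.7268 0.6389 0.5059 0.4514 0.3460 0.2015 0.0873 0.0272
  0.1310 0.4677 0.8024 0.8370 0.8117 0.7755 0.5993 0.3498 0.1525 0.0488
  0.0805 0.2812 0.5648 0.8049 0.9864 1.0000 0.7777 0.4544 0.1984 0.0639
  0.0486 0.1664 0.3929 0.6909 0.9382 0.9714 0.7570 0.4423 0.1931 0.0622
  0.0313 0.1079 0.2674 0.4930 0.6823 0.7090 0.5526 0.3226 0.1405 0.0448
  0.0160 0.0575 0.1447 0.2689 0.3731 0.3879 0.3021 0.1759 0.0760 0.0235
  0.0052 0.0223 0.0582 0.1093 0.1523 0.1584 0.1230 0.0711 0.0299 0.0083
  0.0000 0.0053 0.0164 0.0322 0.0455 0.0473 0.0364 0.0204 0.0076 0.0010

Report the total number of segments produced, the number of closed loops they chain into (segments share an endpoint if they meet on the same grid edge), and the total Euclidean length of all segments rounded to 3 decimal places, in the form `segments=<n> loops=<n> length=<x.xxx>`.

segments=26 loops=1 length=19.785

cell (0,0): code 0100 → (0.661,1.000)–(1.000,0.736)
cell (0,1): code 1100 → (0.113,2.000)–(0.661,1.000)
cell (0,2): code 1100 → (0.238,3.000)–(0.113,2.000)
cell (0,3): code 1100 → (0.506,4.000)–(0.238,3.000)
cell (0,4): code 1100 → (0.659,5.000)–(0.506,4.000)
cell (0,5): code 1000 → (1.000,5.829)–(0.659,5.000)
cell (1,0): code 0110 → (1.000,0.736)–(2.000,0.692)
cell (1,5): code 1101 → (1.071,6.000)–(1.000,5.829)
cell (1,6): code 1000 → (2.000,6.943)–(1.071,6.000)
cell (2,0): code 0010 → (2.000,0.692)–(2.556,1.000)
cell (2,1): code 0111 → (2.556,1.000)–(3.000,1.292)
cell (2,6): code 1101 → (2.136,7.000)–(2.000,6.943)
cell (2,7): code 1000 → (3.000,7.353)–(2.136,7.000)
cell (3,1): code 0110 → (3.000,1.292)–(4.000,1.872)
cell (3,7): code 1001 → (4.000,7.314)–(3.000,7.353)
cell (4,1): code 0010 → (4.000,1.872)–(4.230,2.000)
cell (4,2): code 0111 → (4.230,2.000)–(5.000,2.428)
cell (4,6): code 1011 → (5.000,6.820)–(4.654,7.000)
cell (4,7): code 0001 → (4.654,7.000)–(4.000,7.314)
cell (5,2): code 0010 → (5.000,2.428)–(5.576,3.000)
cell (5,3): code 0111 → (5.576,3.000)–(6.000,3.913)
cell (5,5): code 1011 → (6.000,5.279)–(5.753,6.000)
cell (5,6): code 0001 → (5.753,6.000)–(5.000,6.820)
cell (6,3): code 0010 → (6.000,3.913)–(6.041,4.000)
cell (6,4): code 0011 → (6.041,4.000)–(6.104,5.000)
cell (6,5): code 0001 → (6.104,5.000)–(6.000,5.279)
total: 26 segments, chained into 1 closed loop(s), length Σ = 19.785165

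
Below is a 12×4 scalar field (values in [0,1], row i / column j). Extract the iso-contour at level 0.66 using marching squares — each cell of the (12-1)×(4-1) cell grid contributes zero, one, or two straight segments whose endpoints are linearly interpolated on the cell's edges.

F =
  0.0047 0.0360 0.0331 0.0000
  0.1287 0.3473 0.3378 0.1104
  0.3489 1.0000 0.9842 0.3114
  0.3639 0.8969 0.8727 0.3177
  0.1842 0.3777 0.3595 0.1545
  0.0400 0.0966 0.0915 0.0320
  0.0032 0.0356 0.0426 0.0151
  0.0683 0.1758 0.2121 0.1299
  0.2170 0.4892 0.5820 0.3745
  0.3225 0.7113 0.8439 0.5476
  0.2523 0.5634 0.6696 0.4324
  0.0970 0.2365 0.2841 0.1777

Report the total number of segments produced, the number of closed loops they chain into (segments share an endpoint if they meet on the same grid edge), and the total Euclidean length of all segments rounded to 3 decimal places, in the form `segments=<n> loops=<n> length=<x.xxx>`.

segments=16 loops=2 length=11.740

cell (1,0): code 0100 → (1.479,1.000)–(2.000,0.478)
cell (1,1): code 1100 → (1.498,2.000)–(1.479,1.000)
cell (1,2): code 1000 → (2.000,2.482)–(1.498,2.000)
cell (2,0): code 0110 → (2.000,0.478)–(3.000,0.556)
cell (2,2): code 1001 → (3.000,2.383)–(2.000,2.482)
cell (3,0): code 0010 → (3.000,0.556)–(3.456,1.000)
cell (3,1): code 0011 → (3.456,1.000)–(3.414,2.000)
cell (3,2): code 0001 → (3.414,2.000)–(3.000,2.383)
cell (8,0): code 0100 → (8.769,1.000)–(9.000,0.868)
cell (8,1): code 1100 → (8.298,2.000)–(8.769,1.000)
cell (8,2): code 1000 → (9.000,2.621)–(8.298,2.000)
cell (9,0): code 0010 → (9.000,0.868)–(9.347,1.000)
cell (9,1): code 0111 → (9.347,1.000)–(10.000,1.910)
cell (9,2): code 1001 → (10.000,2.040)–(9.000,2.621)
cell (10,1): code 0010 → (10.000,1.910)–(10.025,2.000)
cell (10,2): code 0001 → (10.025,2.000)–(10.000,2.040)
total: 16 segments, chained into 2 closed loop(s), length Σ = 11.740441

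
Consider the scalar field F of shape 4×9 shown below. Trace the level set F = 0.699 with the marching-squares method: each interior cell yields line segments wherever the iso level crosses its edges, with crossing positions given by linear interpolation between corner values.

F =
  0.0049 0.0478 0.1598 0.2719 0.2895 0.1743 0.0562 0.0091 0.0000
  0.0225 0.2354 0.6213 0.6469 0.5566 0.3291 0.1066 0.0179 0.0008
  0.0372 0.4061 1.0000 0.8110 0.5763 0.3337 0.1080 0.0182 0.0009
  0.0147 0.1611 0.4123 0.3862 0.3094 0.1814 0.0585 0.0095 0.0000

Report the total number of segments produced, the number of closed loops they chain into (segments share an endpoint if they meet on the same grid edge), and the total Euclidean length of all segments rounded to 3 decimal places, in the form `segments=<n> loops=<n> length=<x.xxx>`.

segments=6 loops=1 length=5.078

cell (1,1): code 0100 → (1.205,2.000)–(2.000,1.493)
cell (1,2): code 1100 → (1.317,3.000)–(1.205,2.000)
cell (1,3): code 1000 → (2.000,3.477)–(1.317,3.000)
cell (2,1): code 0010 → (2.000,1.493)–(2.512,2.000)
cell (2,2): code 0011 → (2.512,2.000)–(2.264,3.000)
cell (2,3): code 0001 → (2.264,3.000)–(2.000,3.477)
total: 6 segments, chained into 1 closed loop(s), length Σ = 5.077896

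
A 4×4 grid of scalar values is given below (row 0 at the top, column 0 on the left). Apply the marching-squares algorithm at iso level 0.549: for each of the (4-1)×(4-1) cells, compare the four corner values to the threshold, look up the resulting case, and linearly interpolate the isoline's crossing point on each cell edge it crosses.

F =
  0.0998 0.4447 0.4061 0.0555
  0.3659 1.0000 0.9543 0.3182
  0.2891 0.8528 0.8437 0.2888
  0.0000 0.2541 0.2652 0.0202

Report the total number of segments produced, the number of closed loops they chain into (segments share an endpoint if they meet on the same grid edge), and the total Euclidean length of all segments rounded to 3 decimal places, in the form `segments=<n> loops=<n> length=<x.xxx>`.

cell (0,0): code 0100 → (0.188,1.000)–(1.000,0.289)
cell (0,1): code 1100 → (0.261,2.000)–(0.188,1.000)
cell (0,2): code 1000 → (1.000,2.637)–(0.261,2.000)
cell (1,0): code 0110 → (1.000,0.289)–(2.000,0.461)
cell (1,2): code 1001 → (2.000,2.531)–(1.000,2.637)
cell (2,0): code 0010 → (2.000,0.461)–(2.507,1.000)
cell (2,1): code 0011 → (2.507,1.000)–(2.509,2.000)
cell (2,2): code 0001 → (2.509,2.000)–(2.000,2.531)
total: 8 segments, chained into 1 closed loop(s), length Σ = 7.554725

segments=8 loops=1 length=7.555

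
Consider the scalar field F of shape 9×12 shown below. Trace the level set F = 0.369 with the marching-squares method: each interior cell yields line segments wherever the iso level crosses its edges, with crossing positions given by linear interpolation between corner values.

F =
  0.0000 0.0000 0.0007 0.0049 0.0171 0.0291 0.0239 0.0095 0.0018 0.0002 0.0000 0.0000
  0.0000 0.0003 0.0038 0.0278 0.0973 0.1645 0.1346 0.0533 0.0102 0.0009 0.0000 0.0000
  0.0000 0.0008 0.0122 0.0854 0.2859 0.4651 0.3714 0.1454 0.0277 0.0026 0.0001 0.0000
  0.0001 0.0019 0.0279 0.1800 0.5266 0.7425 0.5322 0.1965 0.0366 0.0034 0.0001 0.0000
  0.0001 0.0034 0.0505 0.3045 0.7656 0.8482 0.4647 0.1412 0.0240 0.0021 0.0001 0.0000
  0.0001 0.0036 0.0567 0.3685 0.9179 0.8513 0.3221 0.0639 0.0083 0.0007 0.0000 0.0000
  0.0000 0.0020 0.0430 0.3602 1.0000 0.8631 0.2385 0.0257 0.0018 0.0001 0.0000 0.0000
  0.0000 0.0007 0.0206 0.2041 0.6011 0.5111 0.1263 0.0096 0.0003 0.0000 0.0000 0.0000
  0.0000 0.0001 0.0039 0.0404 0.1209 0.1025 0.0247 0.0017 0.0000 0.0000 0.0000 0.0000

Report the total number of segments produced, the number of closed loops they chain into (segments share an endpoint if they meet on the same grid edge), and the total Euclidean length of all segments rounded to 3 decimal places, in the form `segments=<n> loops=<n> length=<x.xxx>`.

segments=18 loops=1 length=14.794

cell (1,4): code 0100 → (1.680,5.000)–(2.000,4.464)
cell (1,5): code 1100 → (1.990,6.000)–(1.680,5.000)
cell (1,6): code 1000 → (2.000,6.011)–(1.990,6.000)
cell (2,3): code 0100 → (2.345,4.000)–(3.000,3.545)
cell (2,4): code 1110 → (2.000,4.464)–(2.345,4.000)
cell (2,6): code 1001 → (3.000,6.486)–(2.000,6.011)
cell (3,3): code 0110 → (3.000,3.545)–(4.000,3.140)
cell (3,6): code 1001 → (4.000,6.296)–(3.000,6.486)
cell (4,3): code 0110 → (4.000,3.140)–(5.000,3.001)
cell (4,5): code 1011 → (5.000,5.911)–(4.671,6.000)
cell (4,6): code 0001 → (4.671,6.000)–(4.000,6.296)
cell (5,3): code 0110 → (5.000,3.001)–(6.000,3.014)
cell (5,5): code 1001 → (6.000,5.791)–(5.000,5.911)
cell (6,3): code 0110 → (6.000,3.014)–(7.000,3.415)
cell (6,5): code 1001 → (7.000,5.369)–(6.000,5.791)
cell (7,3): code 0010 → (7.000,3.415)–(7.483,4.000)
cell (7,4): code 0011 → (7.483,4.000)–(7.348,5.000)
cell (7,5): code 0001 → (7.348,5.000)–(7.000,5.369)
total: 18 segments, chained into 1 closed loop(s), length Σ = 14.794292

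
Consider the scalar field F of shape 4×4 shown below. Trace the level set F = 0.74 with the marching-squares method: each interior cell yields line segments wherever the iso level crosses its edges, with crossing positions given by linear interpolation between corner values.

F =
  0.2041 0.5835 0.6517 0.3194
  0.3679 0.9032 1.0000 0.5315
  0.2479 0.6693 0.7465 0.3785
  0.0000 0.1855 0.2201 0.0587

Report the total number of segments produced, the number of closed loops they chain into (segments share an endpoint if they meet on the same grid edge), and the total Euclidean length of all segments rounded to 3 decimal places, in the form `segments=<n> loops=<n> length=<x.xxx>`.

cell (0,0): code 0100 → (0.490,1.000)–(1.000,0.695)
cell (0,1): code 1100 → (0.254,2.000)–(0.490,1.000)
cell (0,2): code 1000 → (1.000,2.555)–(0.254,2.000)
cell (1,0): code 0010 → (1.000,0.695)–(1.698,1.000)
cell (1,1): code 0111 → (1.698,1.000)–(2.000,1.916)
cell (1,2): code 1001 → (2.000,2.018)–(1.000,2.555)
cell (2,1): code 0010 → (2.000,1.916)–(2.012,2.000)
cell (2,2): code 0001 → (2.012,2.000)–(2.000,2.018)
total: 8 segments, chained into 1 closed loop(s), length Σ = 5.519919

segments=8 loops=1 length=5.520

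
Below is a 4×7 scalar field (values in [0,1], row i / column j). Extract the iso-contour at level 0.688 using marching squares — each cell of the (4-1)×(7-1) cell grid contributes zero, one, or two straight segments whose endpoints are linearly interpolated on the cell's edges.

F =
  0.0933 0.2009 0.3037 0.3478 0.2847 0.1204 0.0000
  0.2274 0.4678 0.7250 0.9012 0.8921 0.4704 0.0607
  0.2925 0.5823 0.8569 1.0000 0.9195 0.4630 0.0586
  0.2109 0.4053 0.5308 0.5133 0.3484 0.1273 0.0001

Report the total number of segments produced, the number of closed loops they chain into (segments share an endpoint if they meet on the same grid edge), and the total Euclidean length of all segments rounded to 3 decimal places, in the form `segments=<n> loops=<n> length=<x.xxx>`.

segments=10 loops=1 length=8.396

cell (0,1): code 0100 → (0.912,2.000)–(1.000,1.856)
cell (0,2): code 1100 → (0.615,3.000)–(0.912,2.000)
cell (0,3): code 1100 → (0.664,4.000)–(0.615,3.000)
cell (0,4): code 1000 → (1.000,4.484)–(0.664,4.000)
cell (1,1): code 0110 → (1.000,1.856)–(2.000,1.385)
cell (1,4): code 1001 → (2.000,4.507)–(1.000,4.484)
cell (2,1): code 0010 → (2.000,1.385)–(2.518,2.000)
cell (2,2): code 0011 → (2.518,2.000)–(2.641,3.000)
cell (2,3): code 0011 → (2.641,3.000)–(2.405,4.000)
cell (2,4): code 0001 → (2.405,4.000)–(2.000,4.507)
total: 10 segments, chained into 1 closed loop(s), length Σ = 8.396257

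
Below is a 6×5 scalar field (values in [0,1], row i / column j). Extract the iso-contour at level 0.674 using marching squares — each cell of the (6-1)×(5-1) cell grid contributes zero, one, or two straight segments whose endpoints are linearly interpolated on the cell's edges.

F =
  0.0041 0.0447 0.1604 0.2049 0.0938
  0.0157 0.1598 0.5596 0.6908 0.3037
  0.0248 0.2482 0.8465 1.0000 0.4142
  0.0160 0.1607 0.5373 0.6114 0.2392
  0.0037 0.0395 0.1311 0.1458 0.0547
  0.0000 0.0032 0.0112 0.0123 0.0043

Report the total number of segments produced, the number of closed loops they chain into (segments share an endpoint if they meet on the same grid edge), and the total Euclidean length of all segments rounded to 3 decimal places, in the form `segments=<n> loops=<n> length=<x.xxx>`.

segments=8 loops=1 length=5.611

cell (0,2): code 0100 → (0.965,3.000)–(1.000,2.872)
cell (0,3): code 1000 → (1.000,3.043)–(0.965,3.000)
cell (1,1): code 0100 → (1.399,2.000)–(2.000,1.712)
cell (1,2): code 1110 → (1.000,2.872)–(1.399,2.000)
cell (1,3): code 1001 → (2.000,3.557)–(1.000,3.043)
cell (2,1): code 0010 → (2.000,1.712)–(2.558,2.000)
cell (2,2): code 0011 → (2.558,2.000)–(2.839,3.000)
cell (2,3): code 0001 → (2.839,3.000)–(2.000,3.557)
total: 8 segments, chained into 1 closed loop(s), length Σ = 5.611120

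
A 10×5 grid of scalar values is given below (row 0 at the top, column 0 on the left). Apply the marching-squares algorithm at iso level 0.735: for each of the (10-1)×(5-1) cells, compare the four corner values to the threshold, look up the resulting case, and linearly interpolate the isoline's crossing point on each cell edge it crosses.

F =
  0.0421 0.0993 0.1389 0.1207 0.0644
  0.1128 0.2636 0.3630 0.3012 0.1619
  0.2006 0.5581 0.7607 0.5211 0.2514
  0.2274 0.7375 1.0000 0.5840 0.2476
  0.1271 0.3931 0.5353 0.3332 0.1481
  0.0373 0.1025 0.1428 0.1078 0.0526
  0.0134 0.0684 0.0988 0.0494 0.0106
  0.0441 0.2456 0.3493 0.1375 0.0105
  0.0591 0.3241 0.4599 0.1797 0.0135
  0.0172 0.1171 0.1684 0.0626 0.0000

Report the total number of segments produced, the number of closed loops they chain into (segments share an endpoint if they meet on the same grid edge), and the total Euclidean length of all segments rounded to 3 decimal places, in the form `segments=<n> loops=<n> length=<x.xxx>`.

cell (1,1): code 0100 → (1.935,2.000)–(2.000,1.873)
cell (1,2): code 1000 → (2.000,2.107)–(1.935,2.000)
cell (2,0): code 0100 → (2.986,1.000)–(3.000,0.995)
cell (2,1): code 1110 → (2.000,1.873)–(2.986,1.000)
cell (2,2): code 1001 → (3.000,2.637)–(2.000,2.107)
cell (3,0): code 0010 → (3.000,0.995)–(3.007,1.000)
cell (3,1): code 0011 → (3.007,1.000)–(3.570,2.000)
cell (3,2): code 0001 → (3.570,2.000)–(3.000,2.637)
total: 8 segments, chained into 1 closed loop(s), length Σ = 4.742430

segments=8 loops=1 length=4.742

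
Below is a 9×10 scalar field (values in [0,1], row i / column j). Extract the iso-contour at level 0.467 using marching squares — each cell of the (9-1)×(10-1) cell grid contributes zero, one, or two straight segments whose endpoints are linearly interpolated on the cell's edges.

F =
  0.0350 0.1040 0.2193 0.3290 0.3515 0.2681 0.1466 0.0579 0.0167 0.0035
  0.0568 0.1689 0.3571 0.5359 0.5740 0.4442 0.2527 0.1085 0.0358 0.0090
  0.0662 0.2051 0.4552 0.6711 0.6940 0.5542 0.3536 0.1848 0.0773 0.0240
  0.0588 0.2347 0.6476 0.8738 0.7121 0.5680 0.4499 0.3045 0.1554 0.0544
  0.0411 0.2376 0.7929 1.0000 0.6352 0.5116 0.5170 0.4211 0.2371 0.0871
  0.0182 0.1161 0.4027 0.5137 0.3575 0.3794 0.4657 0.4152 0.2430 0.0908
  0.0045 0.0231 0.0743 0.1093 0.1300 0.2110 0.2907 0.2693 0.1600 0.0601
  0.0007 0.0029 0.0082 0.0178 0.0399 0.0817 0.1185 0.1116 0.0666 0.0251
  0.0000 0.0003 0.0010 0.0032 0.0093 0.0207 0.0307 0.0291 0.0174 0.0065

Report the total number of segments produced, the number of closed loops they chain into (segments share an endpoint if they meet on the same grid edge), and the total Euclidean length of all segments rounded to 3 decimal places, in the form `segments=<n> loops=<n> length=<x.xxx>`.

segments=20 loops=1 length=15.723

cell (0,2): code 0100 → (0.667,3.000)–(1.000,2.615)
cell (0,3): code 1100 → (0.519,4.000)–(0.667,3.000)
cell (0,4): code 1000 → (1.000,4.824)–(0.519,4.000)
cell (1,2): code 0110 → (1.000,2.615)–(2.000,2.055)
cell (1,4): code 1101 → (1.207,5.000)–(1.000,4.824)
cell (1,5): code 1000 → (2.000,5.435)–(1.207,5.000)
cell (2,1): code 0100 → (2.061,2.000)–(3.000,1.563)
cell (2,2): code 1110 → (2.000,2.055)–(2.061,2.000)
cell (2,5): code 1001 → (3.000,5.855)–(2.000,5.435)
cell (3,1): code 0110 → (3.000,1.563)–(4.000,1.413)
cell (3,5): code 1101 → (3.255,6.000)–(3.000,5.855)
cell (3,6): code 1000 → (4.000,6.521)–(3.255,6.000)
cell (4,1): code 0010 → (4.000,1.413)–(4.835,2.000)
cell (4,2): code 0111 → (4.835,2.000)–(5.000,2.579)
cell (4,3): code 1011 → (5.000,3.299)–(4.606,4.000)
cell (4,4): code 0011 → (4.606,4.000)–(4.337,5.000)
cell (4,5): code 0011 → (4.337,5.000)–(4.975,6.000)
cell (4,6): code 0001 → (4.975,6.000)–(4.000,6.521)
cell (5,2): code 0010 → (5.000,2.579)–(5.115,3.000)
cell (5,3): code 0001 → (5.115,3.000)–(5.000,3.299)
total: 20 segments, chained into 1 closed loop(s), length Σ = 15.723329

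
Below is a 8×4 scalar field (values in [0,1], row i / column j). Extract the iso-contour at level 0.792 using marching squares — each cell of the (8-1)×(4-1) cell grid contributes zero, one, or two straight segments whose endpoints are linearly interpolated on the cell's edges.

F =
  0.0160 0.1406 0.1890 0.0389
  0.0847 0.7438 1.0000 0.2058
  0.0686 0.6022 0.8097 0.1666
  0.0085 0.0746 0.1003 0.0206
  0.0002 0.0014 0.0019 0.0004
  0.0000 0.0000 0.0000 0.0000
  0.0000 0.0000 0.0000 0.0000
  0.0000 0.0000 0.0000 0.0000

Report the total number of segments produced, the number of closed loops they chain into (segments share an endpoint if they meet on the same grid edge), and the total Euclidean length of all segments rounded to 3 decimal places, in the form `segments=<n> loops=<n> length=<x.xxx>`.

cell (0,1): code 0100 → (0.744,2.000)–(1.000,1.188)
cell (0,2): code 1000 → (1.000,2.262)–(0.744,2.000)
cell (1,1): code 0110 → (1.000,1.188)–(2.000,1.915)
cell (1,2): code 1001 → (2.000,2.028)–(1.000,2.262)
cell (2,1): code 0010 → (2.000,1.915)–(2.025,2.000)
cell (2,2): code 0001 → (2.025,2.000)–(2.000,2.028)
total: 6 segments, chained into 1 closed loop(s), length Σ = 3.607182

segments=6 loops=1 length=3.607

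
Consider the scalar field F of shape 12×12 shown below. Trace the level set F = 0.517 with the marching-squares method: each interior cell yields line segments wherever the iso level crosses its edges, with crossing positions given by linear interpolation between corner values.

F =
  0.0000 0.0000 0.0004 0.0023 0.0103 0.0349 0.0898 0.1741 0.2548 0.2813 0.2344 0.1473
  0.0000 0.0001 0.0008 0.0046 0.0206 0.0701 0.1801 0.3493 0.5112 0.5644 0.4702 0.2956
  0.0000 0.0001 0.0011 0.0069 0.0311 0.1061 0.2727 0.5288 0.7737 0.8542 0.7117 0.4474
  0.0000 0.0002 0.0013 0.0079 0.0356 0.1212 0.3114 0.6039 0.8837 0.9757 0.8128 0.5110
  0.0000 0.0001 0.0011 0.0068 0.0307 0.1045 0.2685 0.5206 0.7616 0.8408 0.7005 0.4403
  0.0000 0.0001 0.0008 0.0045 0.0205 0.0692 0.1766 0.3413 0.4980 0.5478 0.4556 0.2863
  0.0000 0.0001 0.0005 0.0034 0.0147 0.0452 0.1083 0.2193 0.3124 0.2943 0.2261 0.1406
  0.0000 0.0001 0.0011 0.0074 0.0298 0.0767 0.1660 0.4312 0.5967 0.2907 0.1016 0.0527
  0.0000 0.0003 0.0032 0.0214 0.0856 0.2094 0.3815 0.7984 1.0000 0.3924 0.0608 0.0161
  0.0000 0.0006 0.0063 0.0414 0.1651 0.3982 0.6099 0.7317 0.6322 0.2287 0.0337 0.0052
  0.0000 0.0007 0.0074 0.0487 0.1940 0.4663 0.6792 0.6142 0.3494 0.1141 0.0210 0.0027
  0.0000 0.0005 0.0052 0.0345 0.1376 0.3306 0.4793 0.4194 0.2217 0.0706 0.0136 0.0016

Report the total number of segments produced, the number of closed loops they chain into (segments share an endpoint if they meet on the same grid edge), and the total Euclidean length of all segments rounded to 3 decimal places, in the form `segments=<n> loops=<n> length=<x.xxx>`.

cell (0,8): code 0100 → (0.833,9.000)–(1.000,8.109)
cell (0,9): code 1000 → (1.000,9.503)–(0.833,9.000)
cell (1,6): code 0100 → (1.934,7.000)–(2.000,6.954)
cell (1,7): code 1100 → (1.022,8.000)–(1.934,7.000)
cell (1,8): code 1110 → (1.000,8.109)–(1.022,8.000)
cell (1,9): code 1101 → (1.194,10.000)–(1.000,9.503)
cell (1,10): code 1000 → (2.000,10.737)–(1.194,10.000)
cell (2,6): code 0110 → (2.000,6.954)–(3.000,6.703)
cell (2,10): code 1001 → (3.000,10.980)–(2.000,10.737)
cell (3,6): code 0110 → (3.000,6.703)–(4.000,6.986)
cell (3,10): code 1001 → (4.000,10.705)–(3.000,10.980)
cell (4,6): code 0010 → (4.000,6.986)–(4.020,7.000)
cell (4,7): code 0011 → (4.020,7.000)–(4.928,8.000)
cell (4,8): code 0111 → (4.928,8.000)–(5.000,8.382)
cell (4,9): code 1011 → (5.000,9.334)–(4.749,10.000)
cell (4,10): code 0001 → (4.749,10.000)–(4.000,10.705)
cell (5,8): code 0010 → (5.000,8.382)–(5.121,9.000)
cell (5,9): code 0001 → (5.121,9.000)–(5.000,9.334)
cell (6,7): code 0100 → (6.720,8.000)–(7.000,7.518)
cell (6,8): code 1000 → (7.000,8.260)–(6.720,8.000)
cell (7,6): code 0100 → (7.234,7.000)–(8.000,6.325)
cell (7,7): code 1110 → (7.000,7.518)–(7.234,7.000)
cell (7,8): code 1001 → (8.000,8.795)–(7.000,8.260)
cell (8,5): code 0100 → (8.593,6.000)–(9.000,5.561)
cell (8,6): code 1110 → (8.000,6.325)–(8.593,6.000)
cell (8,8): code 1001 → (9.000,8.286)–(8.000,8.795)
cell (9,5): code 0110 → (9.000,5.561)–(10.000,5.238)
cell (9,7): code 1011 → (10.000,7.367)–(9.407,8.000)
cell (9,8): code 0001 → (9.407,8.000)–(9.000,8.286)
cell (10,5): code 0010 → (10.000,5.238)–(10.811,6.000)
cell (10,6): code 0011 → (10.811,6.000)–(10.499,7.000)
cell (10,7): code 0001 → (10.499,7.000)–(10.000,7.367)
total: 32 segments, chained into 2 closed loop(s), length Σ = 24.489912

segments=32 loops=2 length=24.490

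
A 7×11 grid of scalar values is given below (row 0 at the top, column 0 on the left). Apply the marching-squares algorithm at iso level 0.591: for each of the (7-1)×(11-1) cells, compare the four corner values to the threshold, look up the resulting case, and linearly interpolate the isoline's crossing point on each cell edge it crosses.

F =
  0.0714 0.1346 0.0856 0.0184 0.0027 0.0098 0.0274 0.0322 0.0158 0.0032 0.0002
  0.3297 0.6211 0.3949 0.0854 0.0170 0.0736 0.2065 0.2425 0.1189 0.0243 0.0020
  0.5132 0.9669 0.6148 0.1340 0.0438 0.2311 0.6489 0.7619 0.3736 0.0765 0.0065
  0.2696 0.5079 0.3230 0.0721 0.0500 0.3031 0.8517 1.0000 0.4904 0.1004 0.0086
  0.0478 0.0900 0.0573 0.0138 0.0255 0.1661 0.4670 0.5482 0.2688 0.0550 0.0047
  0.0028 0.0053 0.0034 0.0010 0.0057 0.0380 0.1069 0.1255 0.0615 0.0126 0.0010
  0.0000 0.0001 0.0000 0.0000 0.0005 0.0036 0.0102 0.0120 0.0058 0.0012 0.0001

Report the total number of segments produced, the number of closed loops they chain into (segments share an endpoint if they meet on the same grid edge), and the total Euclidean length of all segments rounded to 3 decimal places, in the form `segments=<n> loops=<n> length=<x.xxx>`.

segments=16 loops=2 length=12.309

cell (0,0): code 0100 → (0.938,1.000)–(1.000,0.897)
cell (0,1): code 1000 → (1.000,1.133)–(0.938,1.000)
cell (1,0): code 0110 → (1.000,0.897)–(2.000,0.171)
cell (1,1): code 1101 → (1.892,2.000)–(1.000,1.133)
cell (1,2): code 1000 → (2.000,2.050)–(1.892,2.000)
cell (1,5): code 0100 → (1.869,6.000)–(2.000,5.861)
cell (1,6): code 1100 → (1.671,7.000)–(1.869,6.000)
cell (1,7): code 1000 → (2.000,7.440)–(1.671,7.000)
cell (2,0): code 0010 → (2.000,0.171)–(2.819,1.000)
cell (2,1): code 0011 → (2.819,1.000)–(2.082,2.000)
cell (2,2): code 0001 → (2.082,2.000)–(2.000,2.050)
cell (2,5): code 0110 → (2.000,5.861)–(3.000,5.525)
cell (2,7): code 1001 → (3.000,7.803)–(2.000,7.440)
cell (3,5): code 0010 → (3.000,5.525)–(3.678,6.000)
cell (3,6): code 0011 → (3.678,6.000)–(3.905,7.000)
cell (3,7): code 0001 → (3.905,7.000)–(3.000,7.803)
total: 16 segments, chained into 2 closed loop(s), length Σ = 12.309480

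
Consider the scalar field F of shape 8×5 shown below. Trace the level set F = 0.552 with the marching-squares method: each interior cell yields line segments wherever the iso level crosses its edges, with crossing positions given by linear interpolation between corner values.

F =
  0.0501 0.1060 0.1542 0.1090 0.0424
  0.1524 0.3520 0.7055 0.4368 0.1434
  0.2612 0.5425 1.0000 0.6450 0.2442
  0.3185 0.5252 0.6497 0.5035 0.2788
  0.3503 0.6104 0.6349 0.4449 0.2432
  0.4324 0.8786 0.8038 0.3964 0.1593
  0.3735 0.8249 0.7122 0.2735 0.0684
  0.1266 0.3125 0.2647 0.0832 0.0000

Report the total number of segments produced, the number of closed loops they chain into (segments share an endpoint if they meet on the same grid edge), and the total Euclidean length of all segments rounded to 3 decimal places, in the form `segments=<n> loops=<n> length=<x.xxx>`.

segments=18 loops=1 length=14.325

cell (0,1): code 0100 → (0.722,2.000)–(1.000,1.566)
cell (0,2): code 1000 → (1.000,2.571)–(0.722,2.000)
cell (1,1): code 0110 → (1.000,1.566)–(2.000,1.021)
cell (1,2): code 1101 → (1.553,3.000)–(1.000,2.571)
cell (1,3): code 1000 → (2.000,3.232)–(1.553,3.000)
cell (2,1): code 0110 → (2.000,1.021)–(3.000,1.215)
cell (2,2): code 1011 → (3.000,2.668)–(2.657,3.000)
cell (2,3): code 0001 → (2.657,3.000)–(2.000,3.232)
cell (3,0): code 0100 → (3.315,1.000)–(4.000,0.775)
cell (3,1): code 1110 → (3.000,1.215)–(3.315,1.000)
cell (3,2): code 1001 → (4.000,2.436)–(3.000,2.668)
cell (4,0): code 0110 → (4.000,0.775)–(5.000,0.268)
cell (4,2): code 1001 → (5.000,2.618)–(4.000,2.436)
cell (5,0): code 0110 → (5.000,0.268)–(6.000,0.395)
cell (5,2): code 1001 → (6.000,2.365)–(5.000,2.618)
cell (6,0): code 0010 → (6.000,0.395)–(6.533,1.000)
cell (6,1): code 0011 → (6.533,1.000)–(6.358,2.000)
cell (6,2): code 0001 → (6.358,2.000)–(6.000,2.365)
total: 18 segments, chained into 1 closed loop(s), length Σ = 14.324804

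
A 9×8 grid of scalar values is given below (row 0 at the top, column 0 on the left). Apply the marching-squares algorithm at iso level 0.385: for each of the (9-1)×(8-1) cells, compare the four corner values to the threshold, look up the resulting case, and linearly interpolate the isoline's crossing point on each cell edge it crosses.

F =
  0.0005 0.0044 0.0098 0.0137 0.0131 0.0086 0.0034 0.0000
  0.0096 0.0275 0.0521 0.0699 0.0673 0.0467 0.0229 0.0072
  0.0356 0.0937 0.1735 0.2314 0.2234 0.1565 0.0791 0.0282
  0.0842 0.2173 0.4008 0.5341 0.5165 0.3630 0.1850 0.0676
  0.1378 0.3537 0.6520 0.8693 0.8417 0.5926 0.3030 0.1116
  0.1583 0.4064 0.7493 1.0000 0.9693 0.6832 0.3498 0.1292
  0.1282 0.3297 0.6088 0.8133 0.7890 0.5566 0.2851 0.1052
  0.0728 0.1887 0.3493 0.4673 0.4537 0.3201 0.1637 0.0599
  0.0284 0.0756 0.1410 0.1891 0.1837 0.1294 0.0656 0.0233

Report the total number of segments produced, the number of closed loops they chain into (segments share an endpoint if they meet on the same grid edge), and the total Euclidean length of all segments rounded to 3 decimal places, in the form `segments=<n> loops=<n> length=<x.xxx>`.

cell (2,1): code 0100 → (2.930,2.000)–(3.000,1.914)
cell (2,2): code 1100 → (2.507,3.000)–(2.930,2.000)
cell (2,3): code 1100 → (2.551,4.000)–(2.507,3.000)
cell (2,4): code 1000 → (3.000,4.857)–(2.551,4.000)
cell (3,1): code 0110 → (3.000,1.914)–(4.000,1.105)
cell (3,4): code 1101 → (3.096,5.000)–(3.000,4.857)
cell (3,5): code 1000 → (4.000,5.717)–(3.096,5.000)
cell (4,0): code 0100 → (4.594,1.000)–(5.000,0.914)
cell (4,1): code 1110 → (4.000,1.105)–(4.594,1.000)
cell (4,5): code 1001 → (5.000,5.894)–(4.000,5.717)
cell (5,0): code 0010 → (5.000,0.914)–(5.279,1.000)
cell (5,1): code 0111 → (5.279,1.000)–(6.000,1.198)
cell (5,5): code 1001 → (6.000,5.632)–(5.000,5.894)
cell (6,1): code 0010 → (6.000,1.198)–(6.862,2.000)
cell (6,2): code 0111 → (6.862,2.000)–(7.000,2.303)
cell (6,4): code 1011 → (7.000,4.514)–(6.726,5.000)
cell (6,5): code 0001 → (6.726,5.000)–(6.000,5.632)
cell (7,2): code 0010 → (7.000,2.303)–(7.296,3.000)
cell (7,3): code 0011 → (7.296,3.000)–(7.254,4.000)
cell (7,4): code 0001 → (7.254,4.000)–(7.000,4.514)
total: 20 segments, chained into 1 closed loop(s), length Σ = 15.246851

segments=20 loops=1 length=15.247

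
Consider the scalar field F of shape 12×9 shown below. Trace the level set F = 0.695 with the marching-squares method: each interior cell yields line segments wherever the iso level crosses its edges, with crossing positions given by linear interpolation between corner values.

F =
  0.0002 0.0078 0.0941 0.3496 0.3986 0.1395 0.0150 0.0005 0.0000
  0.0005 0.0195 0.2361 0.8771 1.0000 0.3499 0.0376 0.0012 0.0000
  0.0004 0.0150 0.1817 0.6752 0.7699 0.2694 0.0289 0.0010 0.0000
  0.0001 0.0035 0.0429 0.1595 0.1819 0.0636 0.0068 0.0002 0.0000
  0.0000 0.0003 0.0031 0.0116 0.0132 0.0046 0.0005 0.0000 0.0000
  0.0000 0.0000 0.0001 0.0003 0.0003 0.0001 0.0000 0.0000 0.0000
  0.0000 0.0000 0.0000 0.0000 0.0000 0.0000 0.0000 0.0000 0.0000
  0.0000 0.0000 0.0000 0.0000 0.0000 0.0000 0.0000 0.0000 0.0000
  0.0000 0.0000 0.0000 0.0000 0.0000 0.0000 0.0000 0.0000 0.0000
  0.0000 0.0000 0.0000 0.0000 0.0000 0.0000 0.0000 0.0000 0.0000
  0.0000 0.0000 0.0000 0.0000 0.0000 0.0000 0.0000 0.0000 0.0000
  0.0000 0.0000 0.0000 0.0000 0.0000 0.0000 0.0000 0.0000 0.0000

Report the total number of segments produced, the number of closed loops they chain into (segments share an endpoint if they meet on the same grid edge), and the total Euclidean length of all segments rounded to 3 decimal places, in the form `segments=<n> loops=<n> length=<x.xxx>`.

segments=8 loops=1 length=5.375

cell (0,2): code 0100 → (0.655,3.000)–(1.000,2.716)
cell (0,3): code 1100 → (0.493,4.000)–(0.655,3.000)
cell (0,4): code 1000 → (1.000,4.469)–(0.493,4.000)
cell (1,2): code 0010 → (1.000,2.716)–(1.902,3.000)
cell (1,3): code 0111 → (1.902,3.000)–(2.000,3.209)
cell (1,4): code 1001 → (2.000,4.150)–(1.000,4.469)
cell (2,3): code 0010 → (2.000,3.209)–(2.127,4.000)
cell (2,4): code 0001 → (2.127,4.000)–(2.000,4.150)
total: 8 segments, chained into 1 closed loop(s), length Σ = 5.374969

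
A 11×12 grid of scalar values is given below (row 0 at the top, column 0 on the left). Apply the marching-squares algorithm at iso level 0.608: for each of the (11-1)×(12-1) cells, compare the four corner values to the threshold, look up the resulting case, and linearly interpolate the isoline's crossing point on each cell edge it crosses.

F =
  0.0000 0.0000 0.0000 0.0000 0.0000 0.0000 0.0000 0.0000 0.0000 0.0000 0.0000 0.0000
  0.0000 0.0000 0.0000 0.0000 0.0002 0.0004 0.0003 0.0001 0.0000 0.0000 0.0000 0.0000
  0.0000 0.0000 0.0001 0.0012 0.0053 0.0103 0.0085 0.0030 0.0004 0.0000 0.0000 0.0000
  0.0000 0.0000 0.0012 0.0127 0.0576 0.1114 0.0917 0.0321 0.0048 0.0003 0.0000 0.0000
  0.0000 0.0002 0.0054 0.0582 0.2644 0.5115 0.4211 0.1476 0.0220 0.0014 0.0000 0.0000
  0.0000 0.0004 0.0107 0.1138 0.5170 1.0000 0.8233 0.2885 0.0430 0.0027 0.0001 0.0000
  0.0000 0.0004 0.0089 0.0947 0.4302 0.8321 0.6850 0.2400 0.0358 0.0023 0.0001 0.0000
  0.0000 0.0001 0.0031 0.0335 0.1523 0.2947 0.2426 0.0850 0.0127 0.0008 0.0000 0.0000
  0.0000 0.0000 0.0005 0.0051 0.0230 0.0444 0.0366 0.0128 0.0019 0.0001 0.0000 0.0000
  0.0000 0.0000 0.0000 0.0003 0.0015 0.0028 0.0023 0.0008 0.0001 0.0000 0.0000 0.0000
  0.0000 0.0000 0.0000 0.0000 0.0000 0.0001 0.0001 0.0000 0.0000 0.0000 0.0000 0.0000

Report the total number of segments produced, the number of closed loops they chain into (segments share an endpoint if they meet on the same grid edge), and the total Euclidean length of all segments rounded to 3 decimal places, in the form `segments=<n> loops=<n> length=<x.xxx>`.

segments=8 loops=1 length=6.875

cell (4,4): code 0100 → (4.198,5.000)–(5.000,4.188)
cell (4,5): code 1100 → (4.465,6.000)–(4.198,5.000)
cell (4,6): code 1000 → (5.000,6.403)–(4.465,6.000)
cell (5,4): code 0110 → (5.000,4.188)–(6.000,4.442)
cell (5,6): code 1001 → (6.000,6.173)–(5.000,6.403)
cell (6,4): code 0010 → (6.000,4.442)–(6.417,5.000)
cell (6,5): code 0011 → (6.417,5.000)–(6.174,6.000)
cell (6,6): code 0001 → (6.174,6.000)–(6.000,6.173)
total: 8 segments, chained into 1 closed loop(s), length Σ = 6.874752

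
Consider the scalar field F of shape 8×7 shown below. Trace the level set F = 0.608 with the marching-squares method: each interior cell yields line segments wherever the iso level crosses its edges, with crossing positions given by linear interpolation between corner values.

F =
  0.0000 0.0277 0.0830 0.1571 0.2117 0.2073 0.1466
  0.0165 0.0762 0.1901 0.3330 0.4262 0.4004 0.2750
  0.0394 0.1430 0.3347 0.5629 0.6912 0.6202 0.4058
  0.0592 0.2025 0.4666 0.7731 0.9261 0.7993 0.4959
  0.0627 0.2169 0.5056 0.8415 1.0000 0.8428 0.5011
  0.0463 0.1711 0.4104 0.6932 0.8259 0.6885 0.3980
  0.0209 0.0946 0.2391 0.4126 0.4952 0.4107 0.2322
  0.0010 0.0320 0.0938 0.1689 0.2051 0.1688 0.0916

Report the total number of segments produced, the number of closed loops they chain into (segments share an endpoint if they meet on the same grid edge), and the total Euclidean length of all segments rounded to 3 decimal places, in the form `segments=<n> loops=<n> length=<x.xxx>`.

cell (1,3): code 0100 → (1.686,4.000)–(2.000,3.352)
cell (1,4): code 1100 → (1.944,5.000)–(1.686,4.000)
cell (1,5): code 1000 → (2.000,5.057)–(1.944,5.000)
cell (2,2): code 0100 → (2.215,3.000)–(3.000,2.461)
cell (2,3): code 1110 → (2.000,3.352)–(2.215,3.000)
cell (2,5): code 1001 → (3.000,5.631)–(2.000,5.057)
cell (3,2): code 0110 → (3.000,2.461)–(4.000,2.305)
cell (3,5): code 1001 → (4.000,5.687)–(3.000,5.631)
cell (4,2): code 0110 → (4.000,2.305)–(5.000,2.699)
cell (4,5): code 1001 → (5.000,5.277)–(4.000,5.687)
cell (5,2): code 0010 → (5.000,2.699)–(5.304,3.000)
cell (5,3): code 0011 → (5.304,3.000)–(5.659,4.000)
cell (5,4): code 0011 → (5.659,4.000)–(5.290,5.000)
cell (5,5): code 0001 → (5.290,5.000)–(5.000,5.277)
total: 14 segments, chained into 1 closed loop(s), length Σ = 11.475129

segments=14 loops=1 length=11.475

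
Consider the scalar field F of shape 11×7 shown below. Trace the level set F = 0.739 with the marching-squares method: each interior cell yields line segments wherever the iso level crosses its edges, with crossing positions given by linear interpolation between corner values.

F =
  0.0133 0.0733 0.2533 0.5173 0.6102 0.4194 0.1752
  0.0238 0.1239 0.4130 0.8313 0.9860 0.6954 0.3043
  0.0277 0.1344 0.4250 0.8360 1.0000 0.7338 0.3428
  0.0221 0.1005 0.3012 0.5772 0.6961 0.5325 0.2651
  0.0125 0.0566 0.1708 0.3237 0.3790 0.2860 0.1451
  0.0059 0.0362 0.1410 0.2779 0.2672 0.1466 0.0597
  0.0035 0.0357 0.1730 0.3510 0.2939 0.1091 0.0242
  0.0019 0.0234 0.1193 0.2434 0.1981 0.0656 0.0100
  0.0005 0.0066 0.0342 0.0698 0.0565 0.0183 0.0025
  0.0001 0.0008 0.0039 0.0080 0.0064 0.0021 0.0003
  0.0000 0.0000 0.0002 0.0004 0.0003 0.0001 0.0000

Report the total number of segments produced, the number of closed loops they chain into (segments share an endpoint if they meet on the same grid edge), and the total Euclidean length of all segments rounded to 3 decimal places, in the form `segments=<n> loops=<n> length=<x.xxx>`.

cell (0,2): code 0100 → (0.706,3.000)–(1.000,2.779)
cell (0,3): code 1100 → (0.343,4.000)–(0.706,3.000)
cell (0,4): code 1000 → (1.000,4.850)–(0.343,4.000)
cell (1,2): code 0110 → (1.000,2.779)–(2.000,2.764)
cell (1,4): code 1001 → (2.000,4.980)–(1.000,4.850)
cell (2,2): code 0010 → (2.000,2.764)–(2.375,3.000)
cell (2,3): code 0011 → (2.375,3.000)–(2.859,4.000)
cell (2,4): code 0001 → (2.859,4.000)–(2.000,4.980)
total: 8 segments, chained into 1 closed loop(s), length Σ = 7.371880

segments=8 loops=1 length=7.372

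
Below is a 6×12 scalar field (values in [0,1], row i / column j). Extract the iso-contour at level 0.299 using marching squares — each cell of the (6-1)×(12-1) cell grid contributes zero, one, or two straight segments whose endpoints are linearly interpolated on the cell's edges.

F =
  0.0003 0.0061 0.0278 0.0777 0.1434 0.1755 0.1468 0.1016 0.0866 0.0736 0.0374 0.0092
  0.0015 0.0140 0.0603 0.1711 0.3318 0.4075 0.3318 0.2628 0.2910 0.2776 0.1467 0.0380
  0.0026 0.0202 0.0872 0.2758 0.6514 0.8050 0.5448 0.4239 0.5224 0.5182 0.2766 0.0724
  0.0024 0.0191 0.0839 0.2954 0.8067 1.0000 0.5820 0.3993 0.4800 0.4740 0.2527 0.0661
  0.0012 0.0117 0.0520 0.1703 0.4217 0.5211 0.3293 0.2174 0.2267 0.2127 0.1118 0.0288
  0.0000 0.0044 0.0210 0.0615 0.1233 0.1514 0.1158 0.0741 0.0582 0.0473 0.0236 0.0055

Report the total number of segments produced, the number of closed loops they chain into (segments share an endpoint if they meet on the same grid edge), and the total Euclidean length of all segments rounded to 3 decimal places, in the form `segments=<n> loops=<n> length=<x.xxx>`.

cell (0,3): code 0100 → (0.826,4.000)–(1.000,3.796)
cell (0,4): code 1100 → (0.532,5.000)–(0.826,4.000)
cell (0,5): code 1100 → (0.823,6.000)–(0.532,5.000)
cell (0,6): code 1000 → (1.000,6.475)–(0.823,6.000)
cell (1,3): code 0110 → (1.000,3.796)–(2.000,3.062)
cell (1,6): code 1101 → (1.225,7.000)–(1.000,6.475)
cell (1,7): code 1100 → (1.035,8.000)–(1.225,7.000)
cell (1,8): code 1100 → (1.089,9.000)–(1.035,8.000)
cell (1,9): code 1000 → (2.000,9.907)–(1.089,9.000)
cell (2,3): code 0110 → (2.000,3.062)–(3.000,3.007)
cell (2,9): code 1001 → (3.000,9.791)–(2.000,9.907)
cell (3,3): code 0110 → (3.000,3.007)–(4.000,3.512)
cell (3,6): code 1011 → (4.000,6.271)–(3.551,7.000)
cell (3,7): code 0011 → (3.551,7.000)–(3.715,8.000)
cell (3,8): code 0011 → (3.715,8.000)–(3.670,9.000)
cell (3,9): code 0001 → (3.670,9.000)–(3.000,9.791)
cell (4,3): code 0010 → (4.000,3.512)–(4.411,4.000)
cell (4,4): code 0011 → (4.411,4.000)–(4.601,5.000)
cell (4,5): code 0011 → (4.601,5.000)–(4.142,6.000)
cell (4,6): code 0001 → (4.142,6.000)–(4.000,6.271)
total: 20 segments, chained into 1 closed loop(s), length Σ = 18.072671

segments=20 loops=1 length=18.073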